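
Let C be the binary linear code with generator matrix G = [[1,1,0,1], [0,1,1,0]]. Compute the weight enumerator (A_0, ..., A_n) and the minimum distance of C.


Weight distribution: A_0 = 1, A_2 = 1, A_3 = 2. Minimum distance d = 2.

Enumerate all 2^2 = 4 messages m ∈ F_2^2.
For each, compute codeword c = mG in F_2^4, then tally its weight.
  m = 00 → c = 0000, weight = 0.
  m = 10 → c = 1101, weight = 3.
  m = 01 → c = 0110, weight = 2.
  m = 11 → c = 1011, weight = 3.
Tally weights:
  weight 0: 1 codewords.
  weight 2: 1 codewords.
  weight 3: 2 codewords.
Minimum distance d = smallest w > 0 with A_w > 0 = 2.
Sanity: Σ A_w = 4 = 2^2 = 4 ✓.


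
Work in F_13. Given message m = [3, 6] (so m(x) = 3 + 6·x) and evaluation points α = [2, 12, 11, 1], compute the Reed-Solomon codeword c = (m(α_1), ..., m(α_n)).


c = [2, 10, 4, 9]

Message polynomial: m(x) = 3 + 6·x (mod 13).
For each evaluation point α_i, compute m(α_i) mod 13:
  α_1 = 2: Horner steps 6 → 2, so m(2) = 2.
  α_2 = 12: Horner steps 6 → 10, so m(12) = 10.
  α_3 = 11: Horner steps 6 → 4, so m(11) = 4.
  α_4 = 1: Horner steps 6 → 9, so m(1) = 9.
Codeword c = [2, 10, 4, 9] ∈ F_13^4.


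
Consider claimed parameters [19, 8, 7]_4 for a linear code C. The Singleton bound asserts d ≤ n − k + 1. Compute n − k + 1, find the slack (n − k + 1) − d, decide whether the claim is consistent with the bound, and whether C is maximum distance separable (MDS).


Singleton RHS = n − k + 1 = 12, slack = 5, bound satisfied, not MDS.

Singleton bound: d ≤ n − k + 1.
Here n = 19, k = 8, so n − k + 1 = 12.
Given d = 7, check d ≤ 12: YES.
Slack = (n − k + 1) − d = 5.
The code is NOT MDS (slack = 5 > 0).
Description: the claimed parameters are [19, 8, 7]_4; such a code would be non-MDS.


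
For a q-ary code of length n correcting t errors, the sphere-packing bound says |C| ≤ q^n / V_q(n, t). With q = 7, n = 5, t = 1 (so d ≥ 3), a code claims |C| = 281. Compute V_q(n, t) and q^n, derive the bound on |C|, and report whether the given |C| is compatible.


V_q(n, t) = 31, q^n = 16807, Hamming bound = 542, |C| = 281 ≤ bound (satisfied).

Step 1: Compute V_q(n, t) = Σ_{j=0}^1 C(n, j) (q−1)^j.
  j = 0: C(5,0)·(6)^0 = 1·1 = 1.
  j = 1: C(5,1)·(6)^1 = 5·6 = 30.
  V_q(n, t) = 1 + 30 = 31.
Step 2: q^n = 7^5 = 16807.
Step 3: Hamming bound ⌊q^n / V_q(n,t)⌋ = ⌊16807/31⌋ = 542.
Step 4: Compare |C| = 281 to 542: satisfied.
The claimed |C| lies below the Hamming bound.


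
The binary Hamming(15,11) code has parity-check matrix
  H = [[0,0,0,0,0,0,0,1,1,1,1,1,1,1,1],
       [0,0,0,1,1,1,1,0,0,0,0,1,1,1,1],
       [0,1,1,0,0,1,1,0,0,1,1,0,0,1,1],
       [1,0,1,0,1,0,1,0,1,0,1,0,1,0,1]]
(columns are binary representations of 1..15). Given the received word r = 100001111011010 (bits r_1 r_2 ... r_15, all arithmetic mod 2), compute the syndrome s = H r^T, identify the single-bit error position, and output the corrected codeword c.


s = (1, 0, 0, 0)^T, error position = 8, corrected codeword c = 100001101011010

Compute s = H r^T mod 2 one row at a time:
  s_1 = 1 + 1 + 0 + 1 + 1 + 0 + 1 + 0 = 5 ≡ 1 (mod 2).
  s_2 = 0 + 0 + 1 + 1 + 1 + 0 + 1 + 0 = 4 ≡ 0 (mod 2).
  s_3 = 0 + 0 + 1 + 1 + 0 + 1 + 1 + 0 = 4 ≡ 0 (mod 2).
  s_4 = 1 + 0 + 0 + 1 + 1 + 1 + 0 + 0 = 4 ≡ 0 (mod 2).
s = (1, 0, 0, 0)^T — this equals column 8 of H (binary 1000), so error is at position 8.
Correct: flip bit 8 of r = 100001111011010 to get c = 100001101011010.


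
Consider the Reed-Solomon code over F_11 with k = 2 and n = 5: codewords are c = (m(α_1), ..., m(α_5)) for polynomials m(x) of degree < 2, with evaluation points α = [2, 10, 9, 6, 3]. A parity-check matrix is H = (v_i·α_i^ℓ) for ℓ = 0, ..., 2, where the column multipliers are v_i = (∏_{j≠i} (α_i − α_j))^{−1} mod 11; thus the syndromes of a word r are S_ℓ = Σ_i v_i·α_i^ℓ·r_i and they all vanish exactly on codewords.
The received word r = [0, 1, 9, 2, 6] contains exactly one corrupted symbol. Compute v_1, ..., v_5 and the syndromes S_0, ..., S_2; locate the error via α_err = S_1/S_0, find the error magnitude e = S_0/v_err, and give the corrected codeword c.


S = (2, 9, 2), error at position 2, error magnitude e = 8, c = [0, 4, 9, 2, 6].

Step 1: column multipliers v_i = (∏_{j≠i}(α_i − α_j))^{−1} mod 11.
  i = 1 (α = 2): (2−10)(2−9)(2−6)(2−3) = (−8)·(−7)·(−4)·(−1) = 224 ≡ 4, so v_1 = 4^{−1} = 3 (mod 11).
  i = 2 (α = 10): (10−2)(10−9)(10−6)(10−3) = 8·1·4·7 = 224 ≡ 4, so v_2 = 4^{−1} = 3 (mod 11).
  i = 3 (α = 9): (9−2)(9−10)(9−6)(9−3) = 7·(−1)·3·6 = −126 ≡ 6, so v_3 = 6^{−1} = 2 (mod 11).
  i = 4 (α = 6): (6−2)(6−10)(6−9)(6−3) = 4·(−4)·(−3)·3 = 144 ≡ 1, so v_4 = 1^{−1} = 1 (mod 11).
  i = 5 (α = 3): (3−2)(3−10)(3−9)(3−6) = 1·(−7)·(−6)·(−3) = −126 ≡ 6, so v_5 = 6^{−1} = 2 (mod 11).
  v = [3, 3, 2, 1, 2].
Step 2: syndromes of r = [0, 1, 9, 2, 6] (all sums mod 11).
  S_0 = Σ v_i r_i = 3·0 + 3·1 + 2·9 + 1·2 + 2·6 = 35 ≡ 2.
  S_1 = Σ v_i α_i r_i = 3·2·0 + 3·10·1 + 2·9·9 + 1·6·2 + 2·3·6 = 240 ≡ 9.
  α_i^2 mod 11 = [4, 1, 4, 3, 9].
  S_2 = Σ v_i α_i^2 r_i = 3·4·0 + 3·1·1 + 2·4·9 + 1·3·2 + 2·9·6 = 189 ≡ 2.
  S = (2, 9, 2) ≠ 0, so r is not a codeword (an error is present).
Step 3: locate the error. For a single error e at position i, S_ℓ = v_i·e·α_i^ℓ, so α_err = S_1/S_0.
  S_0^{−1} = 2^{−1} = 6 (mod 11), so α_err = 9·6 = 54 ≡ 10 = α_2. Error position i = 2.
  Consistency check: S_2/S_1 = 2·5 = 10 ≡ 10 = α_err ✓ (single-error assumption holds).
Step 4: error magnitude e = S_0/v_2 = S_0·∏_{j≠2}(α_2 − α_j) = 2·4 = 8 ≡ 8 (mod 11).
Step 5: correct position 2: c_2 = r_2 − e = 1 − 8 ≡ 4 (mod 11). Hence c = [0, 4, 9, 2, 6].
  Check: interpolating c through the α_i gives m(x) = 10 + 6·x (degree < 2) with m(α_i) = c_i for every i, so c is indeed a codeword.


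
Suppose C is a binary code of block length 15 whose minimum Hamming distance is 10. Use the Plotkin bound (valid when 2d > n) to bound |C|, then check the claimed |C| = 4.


Plotkin bound M ≤ 4; given |C| = 4 ≤ bound (satisfied).

Check applicability: 2d = 20, n = 15.
2d − n = 5 > 0, so Plotkin applies.
Compute d/(2d−n) = 10/5 ≈ 2.0000.
⌊d/(2d−n)⌋ = 2.
Plotkin bound: M ≤ 2·2 = 4.
Given |C| = 4, check: satisfied.
This |C| is at the Plotkin bound.


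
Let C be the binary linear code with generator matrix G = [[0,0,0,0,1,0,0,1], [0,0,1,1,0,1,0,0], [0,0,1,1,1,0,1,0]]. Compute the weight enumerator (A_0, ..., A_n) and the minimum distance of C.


Weight distribution: A_0 = 1, A_2 = 1, A_3 = 3, A_4 = 2, A_5 = 1. Minimum distance d = 2.

Enumerate all 2^3 = 8 messages m ∈ F_2^3.
For each, compute codeword c = mG in F_2^8, then tally its weight.
  m = 000 → c = 00000000, weight = 0.
  m = 100 → c = 00001001, weight = 2.
  m = 010 → c = 00110100, weight = 3.
  m = 110 → c = 00111101, weight = 5.
  m = 001 → c = 00111010, weight = 4.
  m = 101 → c = 00110011, weight = 4.
  m = 011 → c = 00001110, weight = 3.
  m = 111 → c = 00000111, weight = 3.
Tally weights:
  weight 0: 1 codewords.
  weight 2: 1 codewords.
  weight 3: 3 codewords.
  weight 4: 2 codewords.
  weight 5: 1 codewords.
Minimum distance d = smallest w > 0 with A_w > 0 = 2.
Sanity: Σ A_w = 8 = 2^3 = 8 ✓.


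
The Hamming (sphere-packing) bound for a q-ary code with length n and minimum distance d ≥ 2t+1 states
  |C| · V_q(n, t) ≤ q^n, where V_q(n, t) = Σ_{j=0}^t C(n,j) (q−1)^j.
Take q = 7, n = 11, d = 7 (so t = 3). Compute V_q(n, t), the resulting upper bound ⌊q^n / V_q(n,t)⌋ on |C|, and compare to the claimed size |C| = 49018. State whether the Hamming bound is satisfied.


V_q(n, t) = 37687, q^n = 1977326743, Hamming bound = 52467, |C| = 49018 ≤ bound (satisfied).

Step 1: Compute V_q(n, t) = Σ_{j=0}^3 C(n, j) (q−1)^j.
  j = 0: C(11,0)·(6)^0 = 1·1 = 1.
  j = 1: C(11,1)·(6)^1 = 11·6 = 66.
  j = 2: C(11,2)·(6)^2 = 55·36 = 1980.
  j = 3: C(11,3)·(6)^3 = 165·216 = 35640.
  V_q(n, t) = 1 + 66 + 1980 + 35640 = 37687.
Step 2: q^n = 7^11 = 1977326743.
Step 3: Hamming bound ⌊q^n / V_q(n,t)⌋ = ⌊1977326743/37687⌋ = 52467.
Step 4: Compare |C| = 49018 to 52467: satisfied.
The claimed |C| lies below the Hamming bound.


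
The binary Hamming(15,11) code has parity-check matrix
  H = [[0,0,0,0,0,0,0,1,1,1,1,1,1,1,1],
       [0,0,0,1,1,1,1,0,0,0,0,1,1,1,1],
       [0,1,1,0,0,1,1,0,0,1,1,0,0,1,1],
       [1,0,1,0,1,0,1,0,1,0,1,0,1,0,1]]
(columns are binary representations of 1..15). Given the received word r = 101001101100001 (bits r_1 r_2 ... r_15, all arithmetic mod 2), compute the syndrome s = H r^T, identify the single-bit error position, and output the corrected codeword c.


s = (1, 1, 1, 1)^T, error position = 15, corrected codeword c = 101001101100000

Compute s = H r^T mod 2 one row at a time:
  s_1 = 0 + 1 + 1 + 0 + 0 + 0 + 0 + 1 = 3 ≡ 1 (mod 2).
  s_2 = 0 + 0 + 1 + 1 + 0 + 0 + 0 + 1 = 3 ≡ 1 (mod 2).
  s_3 = 0 + 1 + 1 + 1 + 1 + 0 + 0 + 1 = 5 ≡ 1 (mod 2).
  s_4 = 1 + 1 + 0 + 1 + 1 + 0 + 0 + 1 = 5 ≡ 1 (mod 2).
s = (1, 1, 1, 1)^T — this equals column 15 of H (binary 1111), so error is at position 15.
Correct: flip bit 15 of r = 101001101100001 to get c = 101001101100000.


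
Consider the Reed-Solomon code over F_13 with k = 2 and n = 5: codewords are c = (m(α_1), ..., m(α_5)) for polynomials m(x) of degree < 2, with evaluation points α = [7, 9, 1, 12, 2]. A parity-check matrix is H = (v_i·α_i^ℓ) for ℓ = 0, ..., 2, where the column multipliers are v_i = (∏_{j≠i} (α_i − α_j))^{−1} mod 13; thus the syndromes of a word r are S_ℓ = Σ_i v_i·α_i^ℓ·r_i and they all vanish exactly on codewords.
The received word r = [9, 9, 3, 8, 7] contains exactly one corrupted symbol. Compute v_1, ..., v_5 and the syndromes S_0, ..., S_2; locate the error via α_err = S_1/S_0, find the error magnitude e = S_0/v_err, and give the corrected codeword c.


S = (8, 4, 2), error at position 1, error magnitude e = 8, c = [1, 9, 3, 8, 7].

Step 1: column multipliers v_i = (∏_{j≠i}(α_i − α_j))^{−1} mod 13.
  i = 1 (α = 7): (7−9)(7−1)(7−12)(7−2) = (−2)·6·(−5)·5 = 300 ≡ 1, so v_1 = 1^{−1} = 1 (mod 13).
  i = 2 (α = 9): (9−7)(9−1)(9−12)(9−2) = 2·8·(−3)·7 = −336 ≡ 2, so v_2 = 2^{−1} = 7 (mod 13).
  i = 3 (α = 1): (1−7)(1−9)(1−12)(1−2) = (−6)·(−8)·(−11)·(−1) = 528 ≡ 8, so v_3 = 8^{−1} = 5 (mod 13).
  i = 4 (α = 12): (12−7)(12−9)(12−1)(12−2) = 5·3·11·10 = 1650 ≡ 12, so v_4 = 12^{−1} = 12 (mod 13).
  i = 5 (α = 2): (2−7)(2−9)(2−1)(2−12) = (−5)·(−7)·1·(−10) = −350 ≡ 1, so v_5 = 1^{−1} = 1 (mod 13).
  v = [1, 7, 5, 12, 1].
Step 2: syndromes of r = [9, 9, 3, 8, 7] (all sums mod 13).
  S_0 = Σ v_i r_i = 1·9 + 7·9 + 5·3 + 12·8 + 1·7 = 190 ≡ 8.
  S_1 = Σ v_i α_i r_i = 1·7·9 + 7·9·9 + 5·1·3 + 12·12·8 + 1·2·7 = 1811 ≡ 4.
  α_i^2 mod 13 = [10, 3, 1, 1, 4].
  S_2 = Σ v_i α_i^2 r_i = 1·10·9 + 7·3·9 + 5·1·3 + 12·1·8 + 1·4·7 = 418 ≡ 2.
  S = (8, 4, 2) ≠ 0, so r is not a codeword (an error is present).
Step 3: locate the error. For a single error e at position i, S_ℓ = v_i·e·α_i^ℓ, so α_err = S_1/S_0.
  S_0^{−1} = 8^{−1} = 5 (mod 13), so α_err = 4·5 = 20 ≡ 7 = α_1. Error position i = 1.
  Consistency check: S_2/S_1 = 2·10 = 20 ≡ 7 = α_err ✓ (single-error assumption holds).
Step 4: error magnitude e = S_0/v_1 = S_0·∏_{j≠1}(α_1 − α_j) = 8·1 = 8 ≡ 8 (mod 13).
Step 5: correct position 1: c_1 = r_1 − e = 9 − 8 ≡ 1 (mod 13). Hence c = [1, 9, 3, 8, 7].
  Check: interpolating c through the α_i gives m(x) = 12 + 4·x (degree < 2) with m(α_i) = c_i for every i, so c is indeed a codeword.


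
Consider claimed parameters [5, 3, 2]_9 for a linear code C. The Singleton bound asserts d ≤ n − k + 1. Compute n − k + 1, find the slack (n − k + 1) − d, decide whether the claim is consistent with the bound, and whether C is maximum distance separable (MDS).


Singleton RHS = n − k + 1 = 3, slack = 1, bound satisfied, not MDS.

Singleton bound: d ≤ n − k + 1.
Here n = 5, k = 3, so n − k + 1 = 3.
Given d = 2, check d ≤ 3: YES.
Slack = (n − k + 1) − d = 1.
The code is NOT MDS (slack = 1 > 0).
Description: the claimed parameters are [5, 3, 2]_9; such a code would be non-MDS.


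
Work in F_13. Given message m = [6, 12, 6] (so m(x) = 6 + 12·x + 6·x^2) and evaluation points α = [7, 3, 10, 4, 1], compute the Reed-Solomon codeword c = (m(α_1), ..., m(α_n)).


c = [7, 5, 11, 7, 11]

Message polynomial: m(x) = 6 + 12·x + 6·x^2 (mod 13).
For each evaluation point α_i, compute m(α_i) mod 13:
  α_1 = 7: Horner steps 6 → 2 → 7, so m(7) = 7.
  α_2 = 3: Horner steps 6 → 4 → 5, so m(3) = 5.
  α_3 = 10: Horner steps 6 → 7 → 11, so m(10) = 11.
  α_4 = 4: Horner steps 6 → 10 → 7, so m(4) = 7.
  α_5 = 1: Horner steps 6 → 5 → 11, so m(1) = 11.
Codeword c = [7, 5, 11, 7, 11] ∈ F_13^5.


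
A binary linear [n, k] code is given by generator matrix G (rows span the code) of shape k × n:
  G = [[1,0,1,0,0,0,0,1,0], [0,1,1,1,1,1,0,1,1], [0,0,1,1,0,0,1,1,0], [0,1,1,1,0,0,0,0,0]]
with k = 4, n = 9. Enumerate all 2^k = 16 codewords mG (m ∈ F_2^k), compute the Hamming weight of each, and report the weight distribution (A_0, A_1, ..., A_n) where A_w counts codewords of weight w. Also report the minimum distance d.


Weight distribution: A_0 = 1, A_3 = 4, A_4 = 4, A_5 = 2, A_6 = 2, A_7 = 2, A_8 = 1. Minimum distance d = 3.

Enumerate all 2^4 = 16 messages m ∈ F_2^4.
For each, compute codeword c = mG in F_2^9, then tally its weight.
  m = 0000 → c = 000000000, weight = 0.
  m = 1000 → c = 101000010, weight = 3.
  m = 0100 → c = 011111011, weight = 7.
  m = 1100 → c = 110111001, weight = 6.
  m = 0010 → c = 001100110, weight = 4.
  m = 1010 → c = 100100100, weight = 3.
  m = 0110 → c = 010011101, weight = 5.
  m = 1110 → c = 111011111, weight = 8.
  m = 0001 → c = 011100000, weight = 3.
  m = 1001 → c = 110100010, weight = 4.
  m = 0101 → c = 000011011, weight = 4.
  m = 1101 → c = 101011001, weight = 5.
  m = 0011 → c = 010000110, weight = 3.
  m = 1011 → c = 111000100, weight = 4.
  m = 0111 → c = 001111101, weight = 6.
  m = 1111 → c = 100111111, weight = 7.
Tally weights:
  weight 0: 1 codewords.
  weight 3: 4 codewords.
  weight 4: 4 codewords.
  weight 5: 2 codewords.
  weight 6: 2 codewords.
  weight 7: 2 codewords.
  weight 8: 1 codewords.
Minimum distance d = smallest w > 0 with A_w > 0 = 3.
Sanity: Σ A_w = 16 = 2^4 = 16 ✓.


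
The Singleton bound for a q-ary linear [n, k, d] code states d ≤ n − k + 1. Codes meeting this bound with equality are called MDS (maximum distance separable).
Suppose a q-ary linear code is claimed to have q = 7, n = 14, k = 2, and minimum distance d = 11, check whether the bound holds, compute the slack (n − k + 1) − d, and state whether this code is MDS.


Singleton RHS = n − k + 1 = 13, slack = 2, bound satisfied, not MDS.

Singleton bound: d ≤ n − k + 1.
Here n = 14, k = 2, so n − k + 1 = 13.
Given d = 11, check d ≤ 13: YES.
Slack = (n − k + 1) − d = 2.
The code is NOT MDS (slack = 2 > 0).
Description: the claimed parameters are [14, 2, 11]_7; such a code would be non-MDS.


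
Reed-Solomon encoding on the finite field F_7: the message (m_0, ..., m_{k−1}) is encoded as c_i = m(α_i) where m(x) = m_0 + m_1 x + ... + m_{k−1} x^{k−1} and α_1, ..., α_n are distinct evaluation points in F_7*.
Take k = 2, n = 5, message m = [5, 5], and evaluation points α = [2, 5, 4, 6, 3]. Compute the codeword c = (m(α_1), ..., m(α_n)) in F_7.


c = [1, 2, 4, 0, 6]

Message polynomial: m(x) = 5 + 5·x (mod 7).
For each evaluation point α_i, compute m(α_i) mod 7:
  α_1 = 2: Horner steps 5 → 1, so m(2) = 1.
  α_2 = 5: Horner steps 5 → 2, so m(5) = 2.
  α_3 = 4: Horner steps 5 → 4, so m(4) = 4.
  α_4 = 6: Horner steps 5 → 0, so m(6) = 0.
  α_5 = 3: Horner steps 5 → 6, so m(3) = 6.
Codeword c = [1, 2, 4, 0, 6] ∈ F_7^5.


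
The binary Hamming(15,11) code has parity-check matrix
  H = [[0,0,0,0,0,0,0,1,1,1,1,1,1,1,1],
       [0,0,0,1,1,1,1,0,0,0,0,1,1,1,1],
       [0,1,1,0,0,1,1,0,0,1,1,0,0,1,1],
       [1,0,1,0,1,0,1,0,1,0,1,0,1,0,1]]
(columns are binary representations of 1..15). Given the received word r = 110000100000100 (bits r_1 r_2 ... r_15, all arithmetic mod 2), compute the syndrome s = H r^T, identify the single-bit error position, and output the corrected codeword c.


s = (1, 0, 0, 1)^T, error position = 9, corrected codeword c = 110000101000100

Compute s = H r^T mod 2 one row at a time:
  s_1 = 0 + 0 + 0 + 0 + 0 + 1 + 0 + 0 = 1 ≡ 1 (mod 2).
  s_2 = 0 + 0 + 0 + 1 + 0 + 1 + 0 + 0 = 2 ≡ 0 (mod 2).
  s_3 = 1 + 0 + 0 + 1 + 0 + 0 + 0 + 0 = 2 ≡ 0 (mod 2).
  s_4 = 1 + 0 + 0 + 1 + 0 + 0 + 1 + 0 = 3 ≡ 1 (mod 2).
s = (1, 0, 0, 1)^T — this equals column 9 of H (binary 1001), so error is at position 9.
Correct: flip bit 9 of r = 110000100000100 to get c = 110000101000100.


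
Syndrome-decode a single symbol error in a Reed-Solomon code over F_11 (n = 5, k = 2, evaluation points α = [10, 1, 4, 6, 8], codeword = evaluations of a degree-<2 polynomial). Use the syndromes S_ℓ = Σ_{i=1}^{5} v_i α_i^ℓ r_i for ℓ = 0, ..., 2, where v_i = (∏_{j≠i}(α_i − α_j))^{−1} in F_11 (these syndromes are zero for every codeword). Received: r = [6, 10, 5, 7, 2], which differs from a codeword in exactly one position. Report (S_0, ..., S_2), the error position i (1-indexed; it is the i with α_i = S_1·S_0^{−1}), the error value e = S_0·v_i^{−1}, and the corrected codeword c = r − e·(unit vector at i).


S = (3, 7, 9), error at position 4, error magnitude e = 9, c = [6, 10, 5, 9, 2].

Step 1: column multipliers v_i = (∏_{j≠i}(α_i − α_j))^{−1} mod 11.
  i = 1 (α = 10): (10−1)(10−4)(10−6)(10−8) = 9·6·4·2 = 432 ≡ 3, so v_1 = 3^{−1} = 4 (mod 11).
  i = 2 (α = 1): (1−10)(1−4)(1−6)(1−8) = (−9)·(−3)·(−5)·(−7) = 945 ≡ 10, so v_2 = 10^{−1} = 10 (mod 11).
  i = 3 (α = 4): (4−10)(4−1)(4−6)(4−8) = (−6)·3·(−2)·(−4) = −144 ≡ 10, so v_3 = 10^{−1} = 10 (mod 11).
  i = 4 (α = 6): (6−10)(6−1)(6−4)(6−8) = (−4)·5·2·(−2) = 80 ≡ 3, so v_4 = 3^{−1} = 4 (mod 11).
  i = 5 (α = 8): (8−10)(8−1)(8−4)(8−6) = (−2)·7·4·2 = −112 ≡ 9, so v_5 = 9^{−1} = 5 (mod 11).
  v = [4, 10, 10, 4, 5].
Step 2: syndromes of r = [6, 10, 5, 7, 2] (all sums mod 11).
  S_0 = Σ v_i r_i = 4·6 + 10·10 + 10·5 + 4·7 + 5·2 = 212 ≡ 3.
  S_1 = Σ v_i α_i r_i = 4·10·6 + 10·1·10 + 10·4·5 + 4·6·7 + 5·8·2 = 788 ≡ 7.
  α_i^2 mod 11 = [1, 1, 5, 3, 9].
  S_2 = Σ v_i α_i^2 r_i = 4·1·6 + 10·1·10 + 10·5·5 + 4·3·7 + 5·9·2 = 548 ≡ 9.
  S = (3, 7, 9) ≠ 0, so r is not a codeword (an error is present).
Step 3: locate the error. For a single error e at position i, S_ℓ = v_i·e·α_i^ℓ, so α_err = S_1/S_0.
  S_0^{−1} = 3^{−1} = 4 (mod 11), so α_err = 7·4 = 28 ≡ 6 = α_4. Error position i = 4.
  Consistency check: S_2/S_1 = 9·8 = 72 ≡ 6 = α_err ✓ (single-error assumption holds).
Step 4: error magnitude e = S_0/v_4 = S_0·∏_{j≠4}(α_4 − α_j) = 3·3 = 9 ≡ 9 (mod 11).
Step 5: correct position 4: c_4 = r_4 − e = 7 − 9 ≡ 9 (mod 11). Hence c = [6, 10, 5, 9, 2].
  Check: interpolating c through the α_i gives m(x) = 8 + 2·x (degree < 2) with m(α_i) = c_i for every i, so c is indeed a codeword.


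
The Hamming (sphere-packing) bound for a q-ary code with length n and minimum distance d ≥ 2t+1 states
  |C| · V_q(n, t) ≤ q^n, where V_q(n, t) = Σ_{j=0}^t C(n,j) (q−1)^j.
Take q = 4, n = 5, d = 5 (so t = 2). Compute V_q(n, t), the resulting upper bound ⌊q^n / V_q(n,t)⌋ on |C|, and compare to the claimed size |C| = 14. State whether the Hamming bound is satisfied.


V_q(n, t) = 106, q^n = 1024, Hamming bound = 9, |C| = 14 > bound (violated).

Step 1: Compute V_q(n, t) = Σ_{j=0}^2 C(n, j) (q−1)^j.
  j = 0: C(5,0)·(3)^0 = 1·1 = 1.
  j = 1: C(5,1)·(3)^1 = 5·3 = 15.
  j = 2: C(5,2)·(3)^2 = 10·9 = 90.
  V_q(n, t) = 1 + 15 + 90 = 106.
Step 2: q^n = 4^5 = 1024.
Step 3: Hamming bound ⌊q^n / V_q(n,t)⌋ = ⌊1024/106⌋ = 9.
Step 4: Compare |C| = 14 to 9: violated.
The claimed |C| lies above the Hamming bound, so no 4-ary code of length 5 with d ≥ 5 can have 14 codewords.


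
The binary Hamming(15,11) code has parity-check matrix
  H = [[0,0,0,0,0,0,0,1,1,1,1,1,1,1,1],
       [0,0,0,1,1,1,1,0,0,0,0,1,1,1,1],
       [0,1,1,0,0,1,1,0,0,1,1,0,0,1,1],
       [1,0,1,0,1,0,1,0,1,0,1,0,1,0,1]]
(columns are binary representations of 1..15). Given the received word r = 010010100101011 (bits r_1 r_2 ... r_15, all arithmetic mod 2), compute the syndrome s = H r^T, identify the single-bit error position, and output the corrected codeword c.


s = (0, 1, 1, 1)^T, error position = 7, corrected codeword c = 010010000101011

Compute s = H r^T mod 2 one row at a time:
  s_1 = 0 + 0 + 1 + 0 + 1 + 0 + 1 + 1 = 4 ≡ 0 (mod 2).
  s_2 = 0 + 1 + 0 + 1 + 1 + 0 + 1 + 1 = 5 ≡ 1 (mod 2).
  s_3 = 1 + 0 + 0 + 1 + 1 + 0 + 1 + 1 = 5 ≡ 1 (mod 2).
  s_4 = 0 + 0 + 1 + 1 + 0 + 0 + 0 + 1 = 3 ≡ 1 (mod 2).
s = (0, 1, 1, 1)^T — this equals column 7 of H (binary 0111), so error is at position 7.
Correct: flip bit 7 of r = 010010100101011 to get c = 010010000101011.


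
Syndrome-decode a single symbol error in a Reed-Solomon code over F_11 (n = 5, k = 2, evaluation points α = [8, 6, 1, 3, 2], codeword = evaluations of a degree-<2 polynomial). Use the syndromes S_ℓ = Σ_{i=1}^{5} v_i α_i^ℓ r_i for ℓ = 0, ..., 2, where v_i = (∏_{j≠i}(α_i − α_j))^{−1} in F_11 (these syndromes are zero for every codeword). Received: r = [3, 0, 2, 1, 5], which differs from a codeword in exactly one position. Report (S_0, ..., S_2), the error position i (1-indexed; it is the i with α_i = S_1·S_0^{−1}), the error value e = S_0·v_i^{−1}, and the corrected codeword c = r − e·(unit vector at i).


S = (1, 1, 1), error at position 3, error magnitude e = 4, c = [3, 0, 9, 1, 5].

Step 1: column multipliers v_i = (∏_{j≠i}(α_i − α_j))^{−1} mod 11.
  i = 1 (α = 8): (8−6)(8−1)(8−3)(8−2) = 2·7·5·6 = 420 ≡ 2, so v_1 = 2^{−1} = 6 (mod 11).
  i = 2 (α = 6): (6−8)(6−1)(6−3)(6−2) = (−2)·5·3·4 = −120 ≡ 1, so v_2 = 1^{−1} = 1 (mod 11).
  i = 3 (α = 1): (1−8)(1−6)(1−3)(1−2) = (−7)·(−5)·(−2)·(−1) = 70 ≡ 4, so v_3 = 4^{−1} = 3 (mod 11).
  i = 4 (α = 3): (3−8)(3−6)(3−1)(3−2) = (−5)·(−3)·2·1 = 30 ≡ 8, so v_4 = 8^{−1} = 7 (mod 11).
  i = 5 (α = 2): (2−8)(2−6)(2−1)(2−3) = (−6)·(−4)·1·(−1) = −24 ≡ 9, so v_5 = 9^{−1} = 5 (mod 11).
  v = [6, 1, 3, 7, 5].
Step 2: syndromes of r = [3, 0, 2, 1, 5] (all sums mod 11).
  S_0 = Σ v_i r_i = 6·3 + 1·0 + 3·2 + 7·1 + 5·5 = 56 ≡ 1.
  S_1 = Σ v_i α_i r_i = 6·8·3 + 1·6·0 + 3·1·2 + 7·3·1 + 5·2·5 = 221 ≡ 1.
  α_i^2 mod 11 = [9, 3, 1, 9, 4].
  S_2 = Σ v_i α_i^2 r_i = 6·9·3 + 1·3·0 + 3·1·2 + 7·9·1 + 5·4·5 = 331 ≡ 1.
  S = (1, 1, 1) ≠ 0, so r is not a codeword (an error is present).
Step 3: locate the error. For a single error e at position i, S_ℓ = v_i·e·α_i^ℓ, so α_err = S_1/S_0.
  S_0^{−1} = 1^{−1} = 1 (mod 11), so α_err = 1·1 = 1 ≡ 1 = α_3. Error position i = 3.
  Consistency check: S_2/S_1 = 1·1 = 1 ≡ 1 = α_err ✓ (single-error assumption holds).
Step 4: error magnitude e = S_0/v_3 = S_0·∏_{j≠3}(α_3 − α_j) = 1·4 = 4 ≡ 4 (mod 11).
Step 5: correct position 3: c_3 = r_3 − e = 2 − 4 ≡ 9 (mod 11). Hence c = [3, 0, 9, 1, 5].
  Check: interpolating c through the α_i gives m(x) = 2 + 7·x (degree < 2) with m(α_i) = c_i for every i, so c is indeed a codeword.


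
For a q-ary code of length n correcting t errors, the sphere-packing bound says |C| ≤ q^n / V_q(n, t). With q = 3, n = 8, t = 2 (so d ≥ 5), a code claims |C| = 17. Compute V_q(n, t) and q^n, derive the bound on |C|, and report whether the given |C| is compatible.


V_q(n, t) = 129, q^n = 6561, Hamming bound = 50, |C| = 17 ≤ bound (satisfied).

Step 1: Compute V_q(n, t) = Σ_{j=0}^2 C(n, j) (q−1)^j.
  j = 0: C(8,0)·(2)^0 = 1·1 = 1.
  j = 1: C(8,1)·(2)^1 = 8·2 = 16.
  j = 2: C(8,2)·(2)^2 = 28·4 = 112.
  V_q(n, t) = 1 + 16 + 112 = 129.
Step 2: q^n = 3^8 = 6561.
Step 3: Hamming bound ⌊q^n / V_q(n,t)⌋ = ⌊6561/129⌋ = 50.
Step 4: Compare |C| = 17 to 50: satisfied.
The claimed |C| lies below the Hamming bound.


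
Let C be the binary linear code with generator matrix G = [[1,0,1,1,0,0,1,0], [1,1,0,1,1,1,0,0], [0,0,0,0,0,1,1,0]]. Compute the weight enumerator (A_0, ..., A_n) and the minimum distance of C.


Weight distribution: A_0 = 1, A_2 = 1, A_3 = 1, A_4 = 2, A_5 = 3. Minimum distance d = 2.

Enumerate all 2^3 = 8 messages m ∈ F_2^3.
For each, compute codeword c = mG in F_2^8, then tally its weight.
  m = 000 → c = 00000000, weight = 0.
  m = 100 → c = 10110010, weight = 4.
  m = 010 → c = 11011100, weight = 5.
  m = 110 → c = 01101110, weight = 5.
  m = 001 → c = 00000110, weight = 2.
  m = 101 → c = 10110100, weight = 4.
  m = 011 → c = 11011010, weight = 5.
  m = 111 → c = 01101000, weight = 3.
Tally weights:
  weight 0: 1 codewords.
  weight 2: 1 codewords.
  weight 3: 1 codewords.
  weight 4: 2 codewords.
  weight 5: 3 codewords.
Minimum distance d = smallest w > 0 with A_w > 0 = 2.
Sanity: Σ A_w = 8 = 2^3 = 8 ✓.


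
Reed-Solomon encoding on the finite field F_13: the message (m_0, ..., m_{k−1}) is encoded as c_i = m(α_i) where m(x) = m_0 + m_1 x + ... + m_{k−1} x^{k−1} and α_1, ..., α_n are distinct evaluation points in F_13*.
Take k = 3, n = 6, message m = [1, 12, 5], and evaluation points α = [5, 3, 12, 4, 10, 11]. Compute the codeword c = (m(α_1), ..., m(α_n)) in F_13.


c = [4, 4, 7, 12, 10, 10]

Message polynomial: m(x) = 1 + 12·x + 5·x^2 (mod 13).
For each evaluation point α_i, compute m(α_i) mod 13:
  α_1 = 5: Horner steps 5 → 11 → 4, so m(5) = 4.
  α_2 = 3: Horner steps 5 → 1 → 4, so m(3) = 4.
  α_3 = 12: Horner steps 5 → 7 → 7, so m(12) = 7.
  α_4 = 4: Horner steps 5 → 6 → 12, so m(4) = 12.
  α_5 = 10: Horner steps 5 → 10 → 10, so m(10) = 10.
  α_6 = 11: Horner steps 5 → 2 → 10, so m(11) = 10.
Codeword c = [4, 4, 7, 12, 10, 10] ∈ F_13^6.


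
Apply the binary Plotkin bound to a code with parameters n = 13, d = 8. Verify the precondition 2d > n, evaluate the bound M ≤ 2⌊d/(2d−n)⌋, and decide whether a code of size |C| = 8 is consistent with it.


Plotkin bound M ≤ 4; given |C| = 8 > bound (violated).

Check applicability: 2d = 16, n = 13.
2d − n = 3 > 0, so Plotkin applies.
Compute d/(2d−n) = 8/3 ≈ 2.6667.
⌊d/(2d−n)⌋ = 2.
Plotkin bound: M ≤ 2·2 = 4.
Given |C| = 8, check: VIOLATED.
This |C| is above the Plotkin bound, so no binary code with n = 13, d = 8 and 8 codewords exists.


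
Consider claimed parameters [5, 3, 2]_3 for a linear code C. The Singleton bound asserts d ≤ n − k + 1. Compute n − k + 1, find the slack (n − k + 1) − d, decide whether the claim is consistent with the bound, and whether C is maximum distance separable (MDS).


Singleton RHS = n − k + 1 = 3, slack = 1, bound satisfied, not MDS.

Singleton bound: d ≤ n − k + 1.
Here n = 5, k = 3, so n − k + 1 = 3.
Given d = 2, check d ≤ 3: YES.
Slack = (n − k + 1) − d = 1.
The code is NOT MDS (slack = 1 > 0).
Description: the claimed parameters are [5, 3, 2]_3; such a code would be non-MDS.


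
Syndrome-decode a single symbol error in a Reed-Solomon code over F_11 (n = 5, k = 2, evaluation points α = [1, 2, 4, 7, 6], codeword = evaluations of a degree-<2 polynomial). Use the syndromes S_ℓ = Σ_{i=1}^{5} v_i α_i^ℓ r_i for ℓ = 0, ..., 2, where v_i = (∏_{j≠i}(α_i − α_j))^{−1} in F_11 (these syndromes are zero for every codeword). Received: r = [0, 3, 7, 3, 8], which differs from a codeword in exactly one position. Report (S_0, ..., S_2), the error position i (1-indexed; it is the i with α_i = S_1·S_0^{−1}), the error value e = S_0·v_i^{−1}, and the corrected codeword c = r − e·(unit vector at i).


S = (2, 4, 8), error at position 2, error magnitude e = 8, c = [0, 6, 7, 3, 8].

Step 1: column multipliers v_i = (∏_{j≠i}(α_i − α_j))^{−1} mod 11.
  i = 1 (α = 1): (1−2)(1−4)(1−7)(1−6) = (−1)·(−3)·(−6)·(−5) = 90 ≡ 2, so v_1 = 2^{−1} = 6 (mod 11).
  i = 2 (α = 2): (2−1)(2−4)(2−7)(2−6) = 1·(−2)·(−5)·(−4) = −40 ≡ 4, so v_2 = 4^{−1} = 3 (mod 11).
  i = 3 (α = 4): (4−1)(4−2)(4−7)(4−6) = 3·2·(−3)·(−2) = 36 ≡ 3, so v_3 = 3^{−1} = 4 (mod 11).
  i = 4 (α = 7): (7−1)(7−2)(7−4)(7−6) = 6·5·3·1 = 90 ≡ 2, so v_4 = 2^{−1} = 6 (mod 11).
  i = 5 (α = 6): (6−1)(6−2)(6−4)(6−7) = 5·4·2·(−1) = −40 ≡ 4, so v_5 = 4^{−1} = 3 (mod 11).
  v = [6, 3, 4, 6, 3].
Step 2: syndromes of r = [0, 3, 7, 3, 8] (all sums mod 11).
  S_0 = Σ v_i r_i = 6·0 + 3·3 + 4·7 + 6·3 + 3·8 = 79 ≡ 2.
  S_1 = Σ v_i α_i r_i = 6·1·0 + 3·2·3 + 4·4·7 + 6·7·3 + 3·6·8 = 400 ≡ 4.
  α_i^2 mod 11 = [1, 4, 5, 5, 3].
  S_2 = Σ v_i α_i^2 r_i = 6·1·0 + 3·4·3 + 4·5·7 + 6·5·3 + 3·3·8 = 338 ≡ 8.
  S = (2, 4, 8) ≠ 0, so r is not a codeword (an error is present).
Step 3: locate the error. For a single error e at position i, S_ℓ = v_i·e·α_i^ℓ, so α_err = S_1/S_0.
  S_0^{−1} = 2^{−1} = 6 (mod 11), so α_err = 4·6 = 24 ≡ 2 = α_2. Error position i = 2.
  Consistency check: S_2/S_1 = 8·3 = 24 ≡ 2 = α_err ✓ (single-error assumption holds).
Step 4: error magnitude e = S_0/v_2 = S_0·∏_{j≠2}(α_2 − α_j) = 2·4 = 8 ≡ 8 (mod 11).
Step 5: correct position 2: c_2 = r_2 − e = 3 − 8 ≡ 6 (mod 11). Hence c = [0, 6, 7, 3, 8].
  Check: interpolating c through the α_i gives m(x) = 5 + 6·x (degree < 2) with m(α_i) = c_i for every i, so c is indeed a codeword.


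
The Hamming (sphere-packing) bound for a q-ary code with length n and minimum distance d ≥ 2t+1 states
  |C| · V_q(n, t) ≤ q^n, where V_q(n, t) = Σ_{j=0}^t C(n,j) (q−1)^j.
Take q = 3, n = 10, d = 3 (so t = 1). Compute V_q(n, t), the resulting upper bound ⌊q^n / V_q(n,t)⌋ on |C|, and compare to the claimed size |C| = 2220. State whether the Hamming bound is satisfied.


V_q(n, t) = 21, q^n = 59049, Hamming bound = 2811, |C| = 2220 ≤ bound (satisfied).

Step 1: Compute V_q(n, t) = Σ_{j=0}^1 C(n, j) (q−1)^j.
  j = 0: C(10,0)·(2)^0 = 1·1 = 1.
  j = 1: C(10,1)·(2)^1 = 10·2 = 20.
  V_q(n, t) = 1 + 20 = 21.
Step 2: q^n = 3^10 = 59049.
Step 3: Hamming bound ⌊q^n / V_q(n,t)⌋ = ⌊59049/21⌋ = 2811.
Step 4: Compare |C| = 2220 to 2811: satisfied.
The claimed |C| lies below the Hamming bound.


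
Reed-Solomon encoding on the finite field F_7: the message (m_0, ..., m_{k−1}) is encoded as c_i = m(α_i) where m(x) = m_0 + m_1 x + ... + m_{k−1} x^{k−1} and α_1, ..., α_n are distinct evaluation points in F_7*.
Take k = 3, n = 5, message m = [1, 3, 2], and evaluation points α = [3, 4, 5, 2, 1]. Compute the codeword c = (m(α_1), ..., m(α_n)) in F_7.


c = [0, 3, 3, 1, 6]

Message polynomial: m(x) = 1 + 3·x + 2·x^2 (mod 7).
For each evaluation point α_i, compute m(α_i) mod 7:
  α_1 = 3: Horner steps 2 → 2 → 0, so m(3) = 0.
  α_2 = 4: Horner steps 2 → 4 → 3, so m(4) = 3.
  α_3 = 5: Horner steps 2 → 6 → 3, so m(5) = 3.
  α_4 = 2: Horner steps 2 → 0 → 1, so m(2) = 1.
  α_5 = 1: Horner steps 2 → 5 → 6, so m(1) = 6.
Codeword c = [0, 3, 3, 1, 6] ∈ F_7^5.


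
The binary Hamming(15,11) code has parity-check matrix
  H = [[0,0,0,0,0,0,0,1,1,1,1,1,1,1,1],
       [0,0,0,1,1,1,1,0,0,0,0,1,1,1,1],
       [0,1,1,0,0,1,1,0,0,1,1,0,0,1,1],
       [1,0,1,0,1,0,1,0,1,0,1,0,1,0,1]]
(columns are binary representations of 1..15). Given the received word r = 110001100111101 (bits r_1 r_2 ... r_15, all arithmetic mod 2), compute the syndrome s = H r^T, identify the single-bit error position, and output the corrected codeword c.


s = (1, 1, 0, 1)^T, error position = 13, corrected codeword c = 110001100111001

Compute s = H r^T mod 2 one row at a time:
  s_1 = 0 + 0 + 1 + 1 + 1 + 1 + 0 + 1 = 5 ≡ 1 (mod 2).
  s_2 = 0 + 0 + 1 + 1 + 1 + 1 + 0 + 1 = 5 ≡ 1 (mod 2).
  s_3 = 1 + 0 + 1 + 1 + 1 + 1 + 0 + 1 = 6 ≡ 0 (mod 2).
  s_4 = 1 + 0 + 0 + 1 + 0 + 1 + 1 + 1 = 5 ≡ 1 (mod 2).
s = (1, 1, 0, 1)^T — this equals column 13 of H (binary 1101), so error is at position 13.
Correct: flip bit 13 of r = 110001100111101 to get c = 110001100111001.


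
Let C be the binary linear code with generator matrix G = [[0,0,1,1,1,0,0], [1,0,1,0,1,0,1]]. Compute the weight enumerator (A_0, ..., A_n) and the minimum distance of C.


Weight distribution: A_0 = 1, A_3 = 2, A_4 = 1. Minimum distance d = 3.

Enumerate all 2^2 = 4 messages m ∈ F_2^2.
For each, compute codeword c = mG in F_2^7, then tally its weight.
  m = 00 → c = 0000000, weight = 0.
  m = 10 → c = 0011100, weight = 3.
  m = 01 → c = 1010101, weight = 4.
  m = 11 → c = 1001001, weight = 3.
Tally weights:
  weight 0: 1 codewords.
  weight 3: 2 codewords.
  weight 4: 1 codewords.
Minimum distance d = smallest w > 0 with A_w > 0 = 3.
Sanity: Σ A_w = 4 = 2^2 = 4 ✓.


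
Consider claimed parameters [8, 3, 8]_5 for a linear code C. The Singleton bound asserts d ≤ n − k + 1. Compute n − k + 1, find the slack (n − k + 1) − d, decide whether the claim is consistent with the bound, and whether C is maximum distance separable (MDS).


Singleton RHS = n − k + 1 = 6, slack = -2, bound violated (no such code; not MDS).

Singleton bound: d ≤ n − k + 1.
Here n = 8, k = 3, so n − k + 1 = 6.
Given d = 8, check d ≤ 6: NO.
Slack = (n − k + 1) − d = -2.
The slack is negative: d = 8 exceeds n − k + 1 = 6 by 2, so the Singleton bound is violated and no linear [8, 3, 8]_5 code can exist. In particular it is not MDS (MDS requires d = n − k + 1 exactly).
Description: the claimed parameters are [8, 3, 8]_5; such a code would be impossible (violates the Singleton bound).


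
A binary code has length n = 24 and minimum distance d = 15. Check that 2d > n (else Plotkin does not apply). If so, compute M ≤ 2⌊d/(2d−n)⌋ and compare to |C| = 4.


Plotkin bound M ≤ 4; given |C| = 4 ≤ bound (satisfied).

Check applicability: 2d = 30, n = 24.
2d − n = 6 > 0, so Plotkin applies.
Compute d/(2d−n) = 15/6 ≈ 2.5000.
⌊d/(2d−n)⌋ = 2.
Plotkin bound: M ≤ 2·2 = 4.
Given |C| = 4, check: satisfied.
This |C| is at the Plotkin bound.


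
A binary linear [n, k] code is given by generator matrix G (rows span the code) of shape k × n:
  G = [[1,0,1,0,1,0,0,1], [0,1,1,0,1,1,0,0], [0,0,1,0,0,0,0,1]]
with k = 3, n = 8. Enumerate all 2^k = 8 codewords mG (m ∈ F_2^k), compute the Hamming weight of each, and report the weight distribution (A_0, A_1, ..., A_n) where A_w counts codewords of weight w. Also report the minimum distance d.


Weight distribution: A_0 = 1, A_2 = 2, A_4 = 5. Minimum distance d = 2.

Enumerate all 2^3 = 8 messages m ∈ F_2^3.
For each, compute codeword c = mG in F_2^8, then tally its weight.
  m = 000 → c = 00000000, weight = 0.
  m = 100 → c = 10101001, weight = 4.
  m = 010 → c = 01101100, weight = 4.
  m = 110 → c = 11000101, weight = 4.
  m = 001 → c = 00100001, weight = 2.
  m = 101 → c = 10001000, weight = 2.
  m = 011 → c = 01001101, weight = 4.
  m = 111 → c = 11100100, weight = 4.
Tally weights:
  weight 0: 1 codewords.
  weight 2: 2 codewords.
  weight 4: 5 codewords.
Minimum distance d = smallest w > 0 with A_w > 0 = 2.
Sanity: Σ A_w = 8 = 2^3 = 8 ✓.


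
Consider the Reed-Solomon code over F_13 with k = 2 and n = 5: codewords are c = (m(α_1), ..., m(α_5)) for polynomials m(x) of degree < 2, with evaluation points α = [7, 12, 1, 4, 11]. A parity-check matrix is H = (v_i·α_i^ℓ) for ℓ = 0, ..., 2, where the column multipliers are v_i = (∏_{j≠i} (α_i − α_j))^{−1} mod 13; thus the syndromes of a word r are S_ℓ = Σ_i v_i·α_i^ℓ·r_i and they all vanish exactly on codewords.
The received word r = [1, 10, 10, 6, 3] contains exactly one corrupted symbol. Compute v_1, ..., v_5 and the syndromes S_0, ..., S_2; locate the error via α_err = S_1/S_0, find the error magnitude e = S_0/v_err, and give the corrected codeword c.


S = (3, 3, 3), error at position 3, error magnitude e = 12, c = [1, 10, 11, 6, 3].

Step 1: column multipliers v_i = (∏_{j≠i}(α_i − α_j))^{−1} mod 13.
  i = 1 (α = 7): (7−12)(7−1)(7−4)(7−11) = (−5)·6·3·(−4) = 360 ≡ 9, so v_1 = 9^{−1} = 3 (mod 13).
  i = 2 (α = 12): (12−7)(12−1)(12−4)(12−11) = 5·11·8·1 = 440 ≡ 11, so v_2 = 11^{−1} = 6 (mod 13).
  i = 3 (α = 1): (1−7)(1−12)(1−4)(1−11) = (−6)·(−11)·(−3)·(−10) = 1980 ≡ 4, so v_3 = 4^{−1} = 10 (mod 13).
  i = 4 (α = 4): (4−7)(4−12)(4−1)(4−11) = (−3)·(−8)·3·(−7) = −504 ≡ 3, so v_4 = 3^{−1} = 9 (mod 13).
  i = 5 (α = 11): (11−7)(11−12)(11−1)(11−4) = 4·(−1)·10·7 = −280 ≡ 6, so v_5 = 6^{−1} = 11 (mod 13).
  v = [3, 6, 10, 9, 11].
Step 2: syndromes of r = [1, 10, 10, 6, 3] (all sums mod 13).
  S_0 = Σ v_i r_i = 3·1 + 6·10 + 10·10 + 9·6 + 11·3 = 250 ≡ 3.
  S_1 = Σ v_i α_i r_i = 3·7·1 + 6·12·10 + 10·1·10 + 9·4·6 + 11·11·3 = 1420 ≡ 3.
  α_i^2 mod 13 = [10, 1, 1, 3, 4].
  S_2 = Σ v_i α_i^2 r_i = 3·10·1 + 6·1·10 + 10·1·10 + 9·3·6 + 11·4·3 = 484 ≡ 3.
  S = (3, 3, 3) ≠ 0, so r is not a codeword (an error is present).
Step 3: locate the error. For a single error e at position i, S_ℓ = v_i·e·α_i^ℓ, so α_err = S_1/S_0.
  S_0^{−1} = 3^{−1} = 9 (mod 13), so α_err = 3·9 = 27 ≡ 1 = α_3. Error position i = 3.
  Consistency check: S_2/S_1 = 3·9 = 27 ≡ 1 = α_err ✓ (single-error assumption holds).
Step 4: error magnitude e = S_0/v_3 = S_0·∏_{j≠3}(α_3 − α_j) = 3·4 = 12 ≡ 12 (mod 13).
Step 5: correct position 3: c_3 = r_3 − e = 10 − 12 ≡ 11 (mod 13). Hence c = [1, 10, 11, 6, 3].
  Check: interpolating c through the α_i gives m(x) = 4 + 7·x (degree < 2) with m(α_i) = c_i for every i, so c is indeed a codeword.


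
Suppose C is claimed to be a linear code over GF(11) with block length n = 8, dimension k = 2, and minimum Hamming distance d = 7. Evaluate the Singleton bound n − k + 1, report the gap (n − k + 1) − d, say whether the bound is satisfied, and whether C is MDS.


Singleton RHS = n − k + 1 = 7, slack = 0, bound satisfied, MDS.

Singleton bound: d ≤ n − k + 1.
Here n = 8, k = 2, so n − k + 1 = 7.
Given d = 7, check d ≤ 7: YES.
Slack = (n − k + 1) − d = 0.
The code is MDS (slack = 0).
Description: the claimed parameters are [8, 2, 7]_11; such a code would be MDS (meets Singleton bound).


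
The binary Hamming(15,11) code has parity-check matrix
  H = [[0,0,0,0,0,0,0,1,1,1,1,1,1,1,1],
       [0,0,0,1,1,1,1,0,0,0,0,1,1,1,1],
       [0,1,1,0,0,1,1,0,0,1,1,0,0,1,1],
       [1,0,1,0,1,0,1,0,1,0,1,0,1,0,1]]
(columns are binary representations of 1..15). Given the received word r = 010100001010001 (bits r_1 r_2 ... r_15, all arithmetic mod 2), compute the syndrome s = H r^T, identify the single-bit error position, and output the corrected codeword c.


s = (1, 0, 1, 1)^T, error position = 11, corrected codeword c = 010100001000001

Compute s = H r^T mod 2 one row at a time:
  s_1 = 0 + 1 + 0 + 1 + 0 + 0 + 0 + 1 = 3 ≡ 1 (mod 2).
  s_2 = 1 + 0 + 0 + 0 + 0 + 0 + 0 + 1 = 2 ≡ 0 (mod 2).
  s_3 = 1 + 0 + 0 + 0 + 0 + 1 + 0 + 1 = 3 ≡ 1 (mod 2).
  s_4 = 0 + 0 + 0 + 0 + 1 + 1 + 0 + 1 = 3 ≡ 1 (mod 2).
s = (1, 0, 1, 1)^T — this equals column 11 of H (binary 1011), so error is at position 11.
Correct: flip bit 11 of r = 010100001010001 to get c = 010100001000001.


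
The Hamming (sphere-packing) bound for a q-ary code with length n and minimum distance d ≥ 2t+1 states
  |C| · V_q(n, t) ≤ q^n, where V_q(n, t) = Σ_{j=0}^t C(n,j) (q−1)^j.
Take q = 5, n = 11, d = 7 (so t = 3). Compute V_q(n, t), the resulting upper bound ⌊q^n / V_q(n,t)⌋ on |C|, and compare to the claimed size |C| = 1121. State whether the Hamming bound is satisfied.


V_q(n, t) = 11485, q^n = 48828125, Hamming bound = 4251, |C| = 1121 ≤ bound (satisfied).

Step 1: Compute V_q(n, t) = Σ_{j=0}^3 C(n, j) (q−1)^j.
  j = 0: C(11,0)·(4)^0 = 1·1 = 1.
  j = 1: C(11,1)·(4)^1 = 11·4 = 44.
  j = 2: C(11,2)·(4)^2 = 55·16 = 880.
  j = 3: C(11,3)·(4)^3 = 165·64 = 10560.
  V_q(n, t) = 1 + 44 + 880 + 10560 = 11485.
Step 2: q^n = 5^11 = 48828125.
Step 3: Hamming bound ⌊q^n / V_q(n,t)⌋ = ⌊48828125/11485⌋ = 4251.
Step 4: Compare |C| = 1121 to 4251: satisfied.
The claimed |C| lies below the Hamming bound.
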